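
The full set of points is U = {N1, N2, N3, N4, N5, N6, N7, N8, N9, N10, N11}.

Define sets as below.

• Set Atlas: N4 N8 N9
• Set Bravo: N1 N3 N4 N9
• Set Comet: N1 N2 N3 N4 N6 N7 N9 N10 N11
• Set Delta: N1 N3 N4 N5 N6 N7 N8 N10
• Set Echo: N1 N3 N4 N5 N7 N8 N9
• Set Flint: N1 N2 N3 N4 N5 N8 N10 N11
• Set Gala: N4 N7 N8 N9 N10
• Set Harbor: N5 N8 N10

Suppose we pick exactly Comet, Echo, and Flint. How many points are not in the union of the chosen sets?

0

Union of Comet, Echo, Flint = {N1, N2, N3, N4, N5, N6, N7, N8, N9, N10, N11} — that's every point, so 0 are uncovered.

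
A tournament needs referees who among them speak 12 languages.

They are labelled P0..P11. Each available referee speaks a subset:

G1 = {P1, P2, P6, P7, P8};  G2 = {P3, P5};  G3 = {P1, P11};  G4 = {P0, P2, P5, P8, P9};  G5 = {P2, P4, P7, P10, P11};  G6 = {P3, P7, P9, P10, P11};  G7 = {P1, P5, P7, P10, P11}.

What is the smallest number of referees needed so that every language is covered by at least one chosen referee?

4

G1 and G2 and G4 and G5 together: G1 ∪ G2 ∪ G4 ∪ G5 = {P0, P1, P2, P3, P4, P5, P6, P7, P8, P9, P10, P11} — every language is covered.
No 3 of the 7 referees cover everything (all 35 combinations miss at least one language), so 4 is optimal.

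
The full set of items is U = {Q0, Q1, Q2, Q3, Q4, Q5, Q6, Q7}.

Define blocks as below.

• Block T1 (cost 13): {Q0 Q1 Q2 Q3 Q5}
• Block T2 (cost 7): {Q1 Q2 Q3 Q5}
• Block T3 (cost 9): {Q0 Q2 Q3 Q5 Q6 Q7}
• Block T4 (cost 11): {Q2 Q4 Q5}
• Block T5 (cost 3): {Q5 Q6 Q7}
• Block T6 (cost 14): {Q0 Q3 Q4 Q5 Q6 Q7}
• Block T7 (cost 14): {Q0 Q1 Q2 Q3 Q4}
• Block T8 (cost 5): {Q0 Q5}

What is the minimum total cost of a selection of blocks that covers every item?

17

T5, T7 together cover every item (T5 ∪ T7 = {Q0, Q1, Q2, Q3, Q4, Q5, Q6, Q7}); total cost 3 + 14 = 17.
The greedy pick T5, T2, T8, T4 costs 26; no covering selection beats 17.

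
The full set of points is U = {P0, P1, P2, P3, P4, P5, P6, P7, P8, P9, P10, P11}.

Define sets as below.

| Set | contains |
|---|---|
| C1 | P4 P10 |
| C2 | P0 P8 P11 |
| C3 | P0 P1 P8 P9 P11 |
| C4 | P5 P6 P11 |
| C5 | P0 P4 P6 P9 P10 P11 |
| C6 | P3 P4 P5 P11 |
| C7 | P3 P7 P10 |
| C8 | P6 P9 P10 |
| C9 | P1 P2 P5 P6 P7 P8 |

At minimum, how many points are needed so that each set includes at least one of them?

H = {P5, P10, P11} meets every set (each contains at least one member of H), and |H| = 3.
No choice of 2 points meets every set, so 3 is the minimum.

3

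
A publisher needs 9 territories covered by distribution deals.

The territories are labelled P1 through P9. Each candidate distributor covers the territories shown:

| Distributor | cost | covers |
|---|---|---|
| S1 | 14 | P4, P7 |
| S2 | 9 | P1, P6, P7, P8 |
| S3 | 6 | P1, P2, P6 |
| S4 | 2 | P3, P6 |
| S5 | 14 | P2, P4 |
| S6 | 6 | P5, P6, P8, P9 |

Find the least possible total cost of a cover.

S1, S3, S4, S6 together cover every territory (S1 ∪ S3 ∪ S4 ∪ S6 = {P1, P2, P3, P4, P5, P6, P7, P8, P9}); total cost 14 + 6 + 2 + 6 = 28.
No covering selection has total cost below 28.

28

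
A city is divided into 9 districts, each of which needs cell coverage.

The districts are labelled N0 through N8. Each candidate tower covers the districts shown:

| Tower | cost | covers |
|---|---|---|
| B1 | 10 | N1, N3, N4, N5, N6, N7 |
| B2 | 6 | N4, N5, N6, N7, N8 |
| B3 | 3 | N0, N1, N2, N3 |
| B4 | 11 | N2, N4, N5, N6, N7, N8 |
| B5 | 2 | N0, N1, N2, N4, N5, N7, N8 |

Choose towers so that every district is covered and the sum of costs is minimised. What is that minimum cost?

9

B2, B3 together cover every district (B2 ∪ B3 = {N0, N1, N2, N3, N4, N5, N6, N7, N8}); total cost 6 + 3 = 9.
The greedy pick B5, B3, B2 costs 11; no covering selection beats 9.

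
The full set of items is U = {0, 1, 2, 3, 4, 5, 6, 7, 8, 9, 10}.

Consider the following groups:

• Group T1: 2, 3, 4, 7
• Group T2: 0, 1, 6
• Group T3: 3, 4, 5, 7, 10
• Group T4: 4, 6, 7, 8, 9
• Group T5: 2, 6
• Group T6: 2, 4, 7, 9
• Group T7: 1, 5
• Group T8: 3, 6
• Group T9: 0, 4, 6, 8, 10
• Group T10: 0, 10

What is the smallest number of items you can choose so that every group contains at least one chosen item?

The 4 items {0, 2, 5, 6} hit every group.
The groups T6, T7, T8, T10 are pairwise disjoint, so any hitting set needs a separate item for each — at least 4. Hence 4 is optimal.

4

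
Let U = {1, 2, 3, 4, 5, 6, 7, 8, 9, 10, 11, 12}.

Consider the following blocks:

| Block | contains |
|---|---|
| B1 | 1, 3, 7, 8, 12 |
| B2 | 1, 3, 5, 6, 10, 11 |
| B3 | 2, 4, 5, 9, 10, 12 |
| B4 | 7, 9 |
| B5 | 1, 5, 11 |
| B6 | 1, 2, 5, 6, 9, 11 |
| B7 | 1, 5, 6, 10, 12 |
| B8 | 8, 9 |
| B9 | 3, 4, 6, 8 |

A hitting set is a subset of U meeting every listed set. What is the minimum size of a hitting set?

The 3 items {1, 3, 9} hit every block.
The blocks B4, B5, B9 are pairwise disjoint, so any hitting set needs a separate item for each — at least 3. Hence 3 is optimal.

3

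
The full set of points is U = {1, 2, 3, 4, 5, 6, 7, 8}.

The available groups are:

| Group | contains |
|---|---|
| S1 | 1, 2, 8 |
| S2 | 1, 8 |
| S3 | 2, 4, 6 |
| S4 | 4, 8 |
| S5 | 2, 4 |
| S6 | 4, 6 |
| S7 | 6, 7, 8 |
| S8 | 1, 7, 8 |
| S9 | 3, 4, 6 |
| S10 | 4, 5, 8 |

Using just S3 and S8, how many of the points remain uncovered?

Union of S3, S8 = {1, 2, 4, 6, 7, 8}.
Not covered: 3, 5 — 2 points.

2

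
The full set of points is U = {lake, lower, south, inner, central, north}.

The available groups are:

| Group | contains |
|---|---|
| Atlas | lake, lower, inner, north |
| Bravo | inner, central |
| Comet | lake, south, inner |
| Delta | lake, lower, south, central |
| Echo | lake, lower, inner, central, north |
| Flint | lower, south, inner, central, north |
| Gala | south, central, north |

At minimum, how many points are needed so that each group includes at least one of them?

H = {south, inner} meets every group (each contains at least one member of H), and |H| = 2.
No single point lies in every group, so at least 2 are needed and 2 is optimal.

2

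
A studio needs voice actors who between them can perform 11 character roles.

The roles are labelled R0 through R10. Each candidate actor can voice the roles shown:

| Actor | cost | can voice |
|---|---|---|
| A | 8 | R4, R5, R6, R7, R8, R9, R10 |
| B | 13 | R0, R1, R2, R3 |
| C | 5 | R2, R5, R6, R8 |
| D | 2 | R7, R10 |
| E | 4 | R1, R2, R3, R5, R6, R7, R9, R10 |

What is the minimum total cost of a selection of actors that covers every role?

21

A, B together cover every role (A ∪ B = {R0, R1, R2, R3, R4, R5, R6, R7, R8, R9, R10}); total cost 8 + 13 = 21.
The greedy pick E, A, B costs 25; no covering selection beats 21.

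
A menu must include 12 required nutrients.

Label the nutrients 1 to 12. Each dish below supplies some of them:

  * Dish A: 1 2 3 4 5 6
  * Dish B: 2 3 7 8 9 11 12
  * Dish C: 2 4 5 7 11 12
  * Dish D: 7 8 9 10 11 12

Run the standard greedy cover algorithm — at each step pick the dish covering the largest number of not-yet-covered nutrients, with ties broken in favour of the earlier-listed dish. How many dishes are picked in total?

Greedy: pick B (covers 7 new) → pick A (covers 4 new) → pick D (covers 1 new). Total picks: 3.
(The true minimum cover uses only 2 dishes, so greedy is not optimal here.)

3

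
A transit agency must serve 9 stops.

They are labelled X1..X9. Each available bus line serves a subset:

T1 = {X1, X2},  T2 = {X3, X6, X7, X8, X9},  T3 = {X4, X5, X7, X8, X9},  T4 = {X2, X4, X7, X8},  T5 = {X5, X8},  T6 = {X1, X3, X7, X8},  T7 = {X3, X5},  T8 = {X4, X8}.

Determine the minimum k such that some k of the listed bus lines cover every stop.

T1 and T2 and T3 together: T1 ∪ T2 ∪ T3 = {X1, X2, X3, X4, X5, X6, X7, X8, X9} — every stop is covered.
Only T2 contains X6, so T2 is forced; the remaining 4 stops need at least 2 more bus lines (each remaining bus line adds at most 2) — so at least 3 bus lines are needed, and 3 is optimal.

3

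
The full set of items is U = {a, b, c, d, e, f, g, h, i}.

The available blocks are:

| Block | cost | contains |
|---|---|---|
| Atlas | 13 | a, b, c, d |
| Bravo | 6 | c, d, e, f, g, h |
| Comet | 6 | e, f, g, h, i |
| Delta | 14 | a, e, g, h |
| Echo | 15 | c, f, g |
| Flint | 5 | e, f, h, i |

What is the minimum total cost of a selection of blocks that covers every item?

19

Atlas, Comet together cover every item (Atlas ∪ Comet = {a, b, c, d, e, f, g, h, i}); total cost 13 + 6 = 19.
The greedy pick Bravo, Flint, Atlas costs 24; no covering selection beats 19.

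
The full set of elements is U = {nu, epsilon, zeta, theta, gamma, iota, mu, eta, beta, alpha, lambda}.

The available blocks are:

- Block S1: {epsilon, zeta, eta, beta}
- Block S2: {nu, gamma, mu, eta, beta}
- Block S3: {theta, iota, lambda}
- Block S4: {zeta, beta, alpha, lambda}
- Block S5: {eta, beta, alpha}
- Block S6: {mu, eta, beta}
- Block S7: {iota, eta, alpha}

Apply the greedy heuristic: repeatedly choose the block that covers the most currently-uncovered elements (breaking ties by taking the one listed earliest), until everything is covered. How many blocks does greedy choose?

Greedy: pick S2 (covers 5 new) → pick S3 (covers 3 new) → pick S1 (covers 2 new) → pick S4 (covers 1 new). Total picks: 4.

4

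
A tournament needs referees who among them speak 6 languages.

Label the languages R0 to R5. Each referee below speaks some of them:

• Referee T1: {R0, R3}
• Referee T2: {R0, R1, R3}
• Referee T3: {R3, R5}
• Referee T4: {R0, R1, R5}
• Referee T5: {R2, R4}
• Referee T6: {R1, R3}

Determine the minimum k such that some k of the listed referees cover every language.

T2 and T4 and T5 together: T2 ∪ T4 ∪ T5 = {R0, R1, R2, R3, R4, R5} — every language is covered.
Only T5 contains R2, so T5 is forced; the remaining 4 languages need at least 2 more referees (each remaining referee adds at most 3) — so at least 3 referees are needed, and 3 is optimal.

3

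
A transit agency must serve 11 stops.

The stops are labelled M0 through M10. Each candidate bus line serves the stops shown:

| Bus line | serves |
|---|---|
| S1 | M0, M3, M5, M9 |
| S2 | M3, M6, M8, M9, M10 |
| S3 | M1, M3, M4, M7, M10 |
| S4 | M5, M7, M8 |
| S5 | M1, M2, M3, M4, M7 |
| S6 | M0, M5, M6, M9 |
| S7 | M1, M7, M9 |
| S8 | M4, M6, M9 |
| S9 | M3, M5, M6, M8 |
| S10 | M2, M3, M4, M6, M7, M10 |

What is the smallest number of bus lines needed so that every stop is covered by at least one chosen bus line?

3

Take {S2, S5, S6}. Their union is {M0, M1, M2, M3, M4, M5, M6, M7, M8, M9, M10}, which is all 11 stops.
No 2 of the 10 bus lines cover everything (all 45 combinations miss at least one stop), so 3 is optimal.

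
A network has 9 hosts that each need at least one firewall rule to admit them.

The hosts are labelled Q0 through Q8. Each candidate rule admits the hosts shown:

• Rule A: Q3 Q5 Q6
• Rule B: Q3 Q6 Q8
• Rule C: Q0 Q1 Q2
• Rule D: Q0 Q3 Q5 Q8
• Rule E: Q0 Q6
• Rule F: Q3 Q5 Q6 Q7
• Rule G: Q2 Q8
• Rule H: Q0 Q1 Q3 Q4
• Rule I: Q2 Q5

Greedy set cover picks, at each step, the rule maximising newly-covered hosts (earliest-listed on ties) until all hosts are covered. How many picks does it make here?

4

Greedy: pick D (covers 4 new) → pick C (covers 2 new) → pick F (covers 2 new) → pick H (covers 1 new). Total picks: 4.
(The true minimum cover uses only 3 rules, so greedy is not optimal here.)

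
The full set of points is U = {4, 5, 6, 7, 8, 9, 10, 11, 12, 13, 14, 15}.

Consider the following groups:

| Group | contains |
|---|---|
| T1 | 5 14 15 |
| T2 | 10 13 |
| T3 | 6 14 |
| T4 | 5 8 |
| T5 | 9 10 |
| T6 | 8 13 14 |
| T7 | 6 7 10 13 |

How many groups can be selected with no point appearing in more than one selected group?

3

T3, T4, T5 are pairwise disjoint (T3={6,14}; T4={5,8}; T5={9,10}).
Every remaining group overlaps one of these, and no 4 of the listed groups are pairwise disjoint, so 3 is the maximum.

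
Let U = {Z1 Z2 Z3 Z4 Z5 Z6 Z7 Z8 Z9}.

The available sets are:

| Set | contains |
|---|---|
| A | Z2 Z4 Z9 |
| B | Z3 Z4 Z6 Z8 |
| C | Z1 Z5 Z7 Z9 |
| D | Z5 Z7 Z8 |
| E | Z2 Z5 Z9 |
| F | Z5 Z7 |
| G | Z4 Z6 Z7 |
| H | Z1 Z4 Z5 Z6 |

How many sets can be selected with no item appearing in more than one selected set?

B, F are pairwise disjoint (B={Z3,Z4,Z6,Z8}; F={Z5,Z7}).
Every remaining set overlaps one of these, and no 3 of the listed sets are pairwise disjoint, so 2 is the maximum.

2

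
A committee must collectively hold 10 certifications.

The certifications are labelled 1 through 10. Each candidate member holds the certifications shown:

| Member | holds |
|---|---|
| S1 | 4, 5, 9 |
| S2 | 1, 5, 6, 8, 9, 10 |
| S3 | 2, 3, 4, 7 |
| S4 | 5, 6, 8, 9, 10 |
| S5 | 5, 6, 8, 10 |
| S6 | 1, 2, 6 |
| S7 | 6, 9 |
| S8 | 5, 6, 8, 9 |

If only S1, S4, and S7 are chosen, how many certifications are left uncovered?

4

Union of S1, S4, S7 = {4, 5, 6, 8, 9, 10}.
Not covered: 1, 2, 3, 7 — 4 certifications.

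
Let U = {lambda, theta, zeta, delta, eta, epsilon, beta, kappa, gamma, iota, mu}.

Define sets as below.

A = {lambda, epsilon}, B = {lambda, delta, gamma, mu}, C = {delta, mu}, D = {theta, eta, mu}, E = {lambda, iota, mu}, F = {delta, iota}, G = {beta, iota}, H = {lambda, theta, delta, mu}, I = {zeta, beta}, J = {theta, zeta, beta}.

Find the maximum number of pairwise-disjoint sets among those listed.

A, D, F, I are pairwise disjoint (A={lambda,epsilon}; D={theta,eta,mu}; F={delta,iota}; I={zeta,beta}).
Every remaining set overlaps one of these, and no 5 of the listed sets are pairwise disjoint, so 4 is the maximum.

4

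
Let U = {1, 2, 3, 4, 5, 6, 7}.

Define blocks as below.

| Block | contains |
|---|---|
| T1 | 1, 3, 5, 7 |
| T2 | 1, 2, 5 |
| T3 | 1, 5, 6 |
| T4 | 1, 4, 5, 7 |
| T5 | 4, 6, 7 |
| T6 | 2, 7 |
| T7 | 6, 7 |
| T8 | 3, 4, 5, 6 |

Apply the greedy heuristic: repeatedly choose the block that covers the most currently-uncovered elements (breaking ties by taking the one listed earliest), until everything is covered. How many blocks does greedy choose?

Greedy: pick T1 (covers 4 new) → pick T5 (covers 2 new) → pick T2 (covers 1 new). Total picks: 3.

3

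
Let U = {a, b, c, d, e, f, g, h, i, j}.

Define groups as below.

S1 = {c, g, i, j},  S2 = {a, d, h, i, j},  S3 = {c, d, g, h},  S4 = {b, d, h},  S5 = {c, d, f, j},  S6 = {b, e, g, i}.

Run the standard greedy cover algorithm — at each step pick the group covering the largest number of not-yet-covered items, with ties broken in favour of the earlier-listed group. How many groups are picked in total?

Greedy: pick S2 (covers 5 new) → pick S6 (covers 3 new) → pick S5 (covers 2 new). Total picks: 3.

3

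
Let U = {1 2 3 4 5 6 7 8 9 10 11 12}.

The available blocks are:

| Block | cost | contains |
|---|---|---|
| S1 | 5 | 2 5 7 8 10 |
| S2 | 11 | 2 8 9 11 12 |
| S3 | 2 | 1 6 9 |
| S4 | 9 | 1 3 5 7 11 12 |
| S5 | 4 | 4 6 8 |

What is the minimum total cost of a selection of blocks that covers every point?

S1, S3, S4, S5 together cover every point (S1 ∪ S3 ∪ S4 ∪ S5 = {1, 2, 3, 4, 5, 6, 7, 8, 9, 10, 11, 12}); total cost 5 + 2 + 9 + 4 = 20.
No covering selection has total cost below 20.

20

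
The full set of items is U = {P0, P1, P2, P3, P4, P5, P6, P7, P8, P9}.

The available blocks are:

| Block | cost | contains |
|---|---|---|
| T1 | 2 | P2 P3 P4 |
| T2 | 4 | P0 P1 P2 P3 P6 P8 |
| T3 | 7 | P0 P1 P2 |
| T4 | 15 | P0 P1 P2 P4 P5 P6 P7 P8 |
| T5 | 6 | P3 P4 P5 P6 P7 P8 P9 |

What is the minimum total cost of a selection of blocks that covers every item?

T2, T5 together cover every item (T2 ∪ T5 = {P0, P1, P2, P3, P4, P5, P6, P7, P8, P9}); total cost 4 + 6 = 10.
The greedy pick T1, T2, T5 costs 12; no covering selection beats 10.

10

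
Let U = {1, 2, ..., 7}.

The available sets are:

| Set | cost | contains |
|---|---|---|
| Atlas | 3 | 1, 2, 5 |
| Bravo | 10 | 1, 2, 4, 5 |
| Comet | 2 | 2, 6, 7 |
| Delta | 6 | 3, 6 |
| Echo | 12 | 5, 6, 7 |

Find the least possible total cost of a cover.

Bravo, Comet, Delta together cover every item (Bravo ∪ Comet ∪ Delta = {1, 2, 3, 4, 5, 6, 7}); total cost 10 + 2 + 6 = 18.
The greedy pick Comet, Atlas, Delta, Bravo costs 21; no covering selection beats 18.

18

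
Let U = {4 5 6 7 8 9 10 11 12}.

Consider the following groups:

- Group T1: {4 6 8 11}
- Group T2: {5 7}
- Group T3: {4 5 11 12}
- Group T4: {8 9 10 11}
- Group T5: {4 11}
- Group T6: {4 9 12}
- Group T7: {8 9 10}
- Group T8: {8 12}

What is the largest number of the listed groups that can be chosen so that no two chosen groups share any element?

T2, T5, T7 are pairwise disjoint (T2={5,7}; T5={4,11}; T7={8,9,10}).
Every remaining group overlaps one of these, and no 4 of the listed groups are pairwise disjoint, so 3 is the maximum.

3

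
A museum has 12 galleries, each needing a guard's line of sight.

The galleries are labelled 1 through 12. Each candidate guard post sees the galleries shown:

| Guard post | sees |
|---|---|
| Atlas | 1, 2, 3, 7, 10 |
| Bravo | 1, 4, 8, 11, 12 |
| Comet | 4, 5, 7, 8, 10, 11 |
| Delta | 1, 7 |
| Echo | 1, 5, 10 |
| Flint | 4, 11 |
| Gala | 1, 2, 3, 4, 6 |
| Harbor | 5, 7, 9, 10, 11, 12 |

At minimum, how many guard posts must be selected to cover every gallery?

Comet and Gala and Harbor together: Comet ∪ Gala ∪ Harbor = {1, 2, 3, 4, 5, 6, 7, 8, 9, 10, 11, 12} — every gallery is covered.
Only Gala contains 6, so Gala is forced; the remaining 7 galleries need at least 2 more guard posts (each remaining guard post adds at most 6) — so at least 3 guard posts are needed, and 3 is optimal.

3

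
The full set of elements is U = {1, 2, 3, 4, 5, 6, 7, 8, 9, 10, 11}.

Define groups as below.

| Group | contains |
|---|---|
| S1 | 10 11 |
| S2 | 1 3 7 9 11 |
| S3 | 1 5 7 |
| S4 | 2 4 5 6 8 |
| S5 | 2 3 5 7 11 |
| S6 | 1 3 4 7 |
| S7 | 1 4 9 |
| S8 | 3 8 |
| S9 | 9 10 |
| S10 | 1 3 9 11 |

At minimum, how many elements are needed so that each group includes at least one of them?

4

Take H = {3, 5, 9, 10}. Each listed group contains at least one of these, so H is a hitting set of size 4.
No choice of 3 elements meets every group, so 4 is the minimum.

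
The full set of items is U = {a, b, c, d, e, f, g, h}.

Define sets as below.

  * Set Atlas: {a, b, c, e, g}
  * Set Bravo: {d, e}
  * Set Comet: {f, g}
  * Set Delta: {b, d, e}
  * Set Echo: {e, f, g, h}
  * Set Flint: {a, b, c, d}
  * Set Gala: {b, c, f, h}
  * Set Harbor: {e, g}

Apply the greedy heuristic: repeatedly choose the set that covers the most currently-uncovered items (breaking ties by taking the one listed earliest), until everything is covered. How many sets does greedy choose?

Greedy: pick Atlas (covers 5 new) → pick Echo (covers 2 new) → pick Bravo (covers 1 new). Total picks: 3.
(The true minimum cover uses only 2 sets, so greedy is not optimal here.)

3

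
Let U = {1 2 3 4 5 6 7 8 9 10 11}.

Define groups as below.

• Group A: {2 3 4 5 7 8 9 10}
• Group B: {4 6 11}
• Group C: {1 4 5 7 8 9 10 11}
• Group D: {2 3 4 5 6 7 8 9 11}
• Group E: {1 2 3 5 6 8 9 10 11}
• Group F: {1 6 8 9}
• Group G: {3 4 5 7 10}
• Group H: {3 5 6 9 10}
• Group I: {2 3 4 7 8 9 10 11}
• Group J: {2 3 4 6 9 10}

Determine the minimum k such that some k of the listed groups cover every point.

2

Take {E, G}. Their union is {1, 2, 3, 4, 5, 6, 7, 8, 9, 10, 11}, which is all 11 points.
No single group has all 11 points (the largest, D, has 9), so 2 is optimal.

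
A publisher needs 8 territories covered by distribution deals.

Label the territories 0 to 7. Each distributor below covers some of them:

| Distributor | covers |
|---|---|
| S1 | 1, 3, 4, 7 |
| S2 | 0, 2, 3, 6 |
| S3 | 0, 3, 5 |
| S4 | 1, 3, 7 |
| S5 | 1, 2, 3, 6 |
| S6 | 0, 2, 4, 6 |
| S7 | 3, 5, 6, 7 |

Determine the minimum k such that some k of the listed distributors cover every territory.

3

S5 and S6 and S7 together: S5 ∪ S6 ∪ S7 = {0, 1, 2, 3, 4, 5, 6, 7} — every territory is covered.
No 2 of the 7 distributors cover everything (all 21 combinations miss at least one territory), so 3 is optimal.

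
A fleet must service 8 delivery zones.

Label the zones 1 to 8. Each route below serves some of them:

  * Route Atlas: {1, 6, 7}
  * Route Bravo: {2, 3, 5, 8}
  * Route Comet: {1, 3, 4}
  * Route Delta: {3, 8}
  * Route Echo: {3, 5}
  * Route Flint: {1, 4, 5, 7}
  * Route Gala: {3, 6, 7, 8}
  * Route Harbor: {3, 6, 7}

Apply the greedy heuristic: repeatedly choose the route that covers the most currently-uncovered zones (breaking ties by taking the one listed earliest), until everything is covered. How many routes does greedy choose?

3

Greedy: pick Bravo (covers 4 new) → pick Atlas (covers 3 new) → pick Comet (covers 1 new). Total picks: 3.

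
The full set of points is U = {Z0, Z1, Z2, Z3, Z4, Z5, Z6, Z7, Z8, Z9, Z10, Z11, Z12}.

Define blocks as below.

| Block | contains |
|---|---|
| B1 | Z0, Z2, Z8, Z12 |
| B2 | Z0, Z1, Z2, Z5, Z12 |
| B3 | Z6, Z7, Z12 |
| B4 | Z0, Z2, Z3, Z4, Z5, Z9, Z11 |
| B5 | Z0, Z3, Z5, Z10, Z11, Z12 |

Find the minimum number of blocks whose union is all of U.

5

Take {B1, B2, B3, B4, B5}. Their union is {Z0, Z1, Z2, Z3, Z4, Z5, Z6, Z7, Z8, Z9, Z10, Z11, Z12}, which is all 13 points.
No 4 of the 5 blocks cover everything (all 5 combinations miss at least one point), so 5 is optimal.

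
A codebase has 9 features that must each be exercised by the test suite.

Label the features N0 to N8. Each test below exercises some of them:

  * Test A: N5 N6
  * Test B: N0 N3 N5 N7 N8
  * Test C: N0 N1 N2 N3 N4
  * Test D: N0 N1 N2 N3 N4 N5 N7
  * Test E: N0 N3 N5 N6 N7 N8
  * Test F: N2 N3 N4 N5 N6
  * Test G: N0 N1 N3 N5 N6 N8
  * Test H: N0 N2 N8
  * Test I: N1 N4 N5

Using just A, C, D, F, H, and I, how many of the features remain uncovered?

Union of A, C, D, F, H, I = {N0, N1, N2, N3, N4, N5, N6, N7, N8} — that's every feature, so 0 are uncovered.

0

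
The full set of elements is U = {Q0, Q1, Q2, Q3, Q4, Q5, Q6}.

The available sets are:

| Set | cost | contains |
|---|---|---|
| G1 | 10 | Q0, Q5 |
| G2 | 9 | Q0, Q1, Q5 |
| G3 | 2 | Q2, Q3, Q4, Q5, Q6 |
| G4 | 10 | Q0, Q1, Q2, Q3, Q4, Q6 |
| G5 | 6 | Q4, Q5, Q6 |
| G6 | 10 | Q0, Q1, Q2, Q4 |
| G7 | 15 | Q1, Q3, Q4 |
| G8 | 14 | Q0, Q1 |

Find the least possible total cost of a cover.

G2, G3 together cover every element (G2 ∪ G3 = {Q0, Q1, Q2, Q3, Q4, Q5, Q6}); total cost 9 + 2 = 11.
No covering selection has total cost below 11.

11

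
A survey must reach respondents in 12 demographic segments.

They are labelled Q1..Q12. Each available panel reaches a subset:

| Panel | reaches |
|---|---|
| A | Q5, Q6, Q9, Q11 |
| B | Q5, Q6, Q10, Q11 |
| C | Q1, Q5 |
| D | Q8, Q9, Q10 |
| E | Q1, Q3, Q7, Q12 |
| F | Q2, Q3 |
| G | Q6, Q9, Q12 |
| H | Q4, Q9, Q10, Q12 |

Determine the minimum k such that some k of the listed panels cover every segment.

5

Take {A, D, E, F, H}. Their union is {Q1, Q2, Q3, Q4, Q5, Q6, Q7, Q8, Q9, Q10, Q11, Q12}, which is all 12 segments.
No 4 of the 8 panels cover everything (all 70 combinations miss at least one segment), so 5 is optimal.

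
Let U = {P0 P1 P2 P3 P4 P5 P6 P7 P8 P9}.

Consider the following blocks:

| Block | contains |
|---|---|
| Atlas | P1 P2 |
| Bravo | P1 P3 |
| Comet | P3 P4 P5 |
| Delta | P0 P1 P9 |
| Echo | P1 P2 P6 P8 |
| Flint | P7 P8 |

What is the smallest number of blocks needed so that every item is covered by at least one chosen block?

Comet and Delta and Echo and Flint together: Comet ∪ Delta ∪ Echo ∪ Flint = {P0, P1, P2, P3, P4, P5, P6, P7, P8, P9} — every item is covered.
Only Delta contains P0, so Delta is forced; the remaining 7 items need at least 3 more blocks (each remaining block adds at most 3) — so at least 4 blocks are needed, and 4 is optimal.

4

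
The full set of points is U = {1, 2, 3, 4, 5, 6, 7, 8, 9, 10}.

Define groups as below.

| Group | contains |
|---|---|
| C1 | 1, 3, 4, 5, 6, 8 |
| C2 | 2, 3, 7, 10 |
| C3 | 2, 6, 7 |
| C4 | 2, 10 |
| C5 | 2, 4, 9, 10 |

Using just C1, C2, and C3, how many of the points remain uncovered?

1

Union of C1, C2, C3 = {1, 2, 3, 4, 5, 6, 7, 8, 10}.
Not covered: 9 — 1 point.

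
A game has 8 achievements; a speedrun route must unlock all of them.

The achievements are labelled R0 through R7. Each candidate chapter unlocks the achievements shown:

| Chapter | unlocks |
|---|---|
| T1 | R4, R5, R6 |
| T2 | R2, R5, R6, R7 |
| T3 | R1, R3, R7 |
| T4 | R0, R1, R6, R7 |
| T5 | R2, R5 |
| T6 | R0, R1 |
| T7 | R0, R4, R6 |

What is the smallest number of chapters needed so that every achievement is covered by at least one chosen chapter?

Take {T3, T5, T7}. Their union is {R0, R1, R2, R3, R4, R5, R6, R7}, which is all 8 achievements.
Only T3 contains R3, so T3 is forced; the remaining 5 achievements need at least 2 more chapters (each remaining chapter adds at most 3) — so at least 3 chapters are needed, and 3 is optimal.

3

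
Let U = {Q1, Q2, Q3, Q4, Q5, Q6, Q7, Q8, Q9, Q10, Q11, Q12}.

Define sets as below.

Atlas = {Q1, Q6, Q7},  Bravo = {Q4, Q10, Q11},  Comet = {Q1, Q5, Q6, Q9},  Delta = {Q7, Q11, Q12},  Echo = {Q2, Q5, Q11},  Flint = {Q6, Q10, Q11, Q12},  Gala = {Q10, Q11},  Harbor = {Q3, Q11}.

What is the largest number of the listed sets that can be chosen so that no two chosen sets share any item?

Atlas, Harbor are pairwise disjoint (Atlas={Q1,Q6,Q7}; Harbor={Q3,Q11}).
Every remaining set overlaps one of these, and no 3 of the listed sets are pairwise disjoint, so 2 is the maximum.

2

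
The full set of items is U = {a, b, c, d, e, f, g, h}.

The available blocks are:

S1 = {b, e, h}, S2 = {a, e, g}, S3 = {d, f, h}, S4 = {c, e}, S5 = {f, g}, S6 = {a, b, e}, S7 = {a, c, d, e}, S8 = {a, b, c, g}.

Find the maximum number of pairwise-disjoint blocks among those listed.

S1, S5 are pairwise disjoint (S1={b,e,h}; S5={f,g}).
Every remaining block overlaps one of these, and no 3 of the listed blocks are pairwise disjoint, so 2 is the maximum.

2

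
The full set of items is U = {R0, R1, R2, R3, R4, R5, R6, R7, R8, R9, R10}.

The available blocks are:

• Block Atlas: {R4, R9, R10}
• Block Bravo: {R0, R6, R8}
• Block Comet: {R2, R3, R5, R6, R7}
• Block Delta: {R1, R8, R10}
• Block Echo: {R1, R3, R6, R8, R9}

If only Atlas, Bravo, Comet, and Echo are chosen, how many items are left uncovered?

Union of Atlas, Bravo, Comet, Echo = {R0, R1, R2, R3, R4, R5, R6, R7, R8, R9, R10} — that's every item, so 0 are uncovered.

0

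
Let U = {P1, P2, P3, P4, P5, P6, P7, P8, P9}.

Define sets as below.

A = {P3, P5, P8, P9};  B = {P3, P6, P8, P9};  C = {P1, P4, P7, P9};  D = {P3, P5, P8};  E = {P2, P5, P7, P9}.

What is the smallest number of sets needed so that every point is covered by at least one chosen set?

3

Take {B, C, E}. Their union is {P1, P2, P3, P4, P5, P6, P7, P8, P9}, which is all 9 points.
Each set has at most 4 points, and 2·4 = 8 < 9 — so at least 3 sets are needed, and 3 is optimal.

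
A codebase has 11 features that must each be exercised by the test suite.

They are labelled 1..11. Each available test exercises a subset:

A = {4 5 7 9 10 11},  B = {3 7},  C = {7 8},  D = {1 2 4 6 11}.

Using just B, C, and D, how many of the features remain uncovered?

Union of B, C, D = {1, 2, 3, 4, 6, 7, 8, 11}.
Not covered: 5, 9, 10 — 3 features.

3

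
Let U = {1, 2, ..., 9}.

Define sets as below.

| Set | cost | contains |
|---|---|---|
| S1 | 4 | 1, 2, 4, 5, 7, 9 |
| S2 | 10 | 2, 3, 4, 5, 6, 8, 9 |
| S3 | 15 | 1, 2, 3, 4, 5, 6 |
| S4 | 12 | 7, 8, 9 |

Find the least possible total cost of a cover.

14

S1, S2 together cover every element (S1 ∪ S2 = {1, 2, 3, 4, 5, 6, 7, 8, 9}); total cost 4 + 10 = 14.
No covering selection has total cost below 14.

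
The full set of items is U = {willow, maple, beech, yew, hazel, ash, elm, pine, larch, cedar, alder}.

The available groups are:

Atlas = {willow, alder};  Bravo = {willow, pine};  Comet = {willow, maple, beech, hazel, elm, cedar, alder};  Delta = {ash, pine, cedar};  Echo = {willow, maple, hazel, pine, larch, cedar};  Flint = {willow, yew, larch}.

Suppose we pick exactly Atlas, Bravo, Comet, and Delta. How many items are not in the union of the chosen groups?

Union of Atlas, Bravo, Comet, Delta = {willow, maple, beech, hazel, ash, elm, pine, cedar, alder}.
Not covered: yew, larch — 2 items.

2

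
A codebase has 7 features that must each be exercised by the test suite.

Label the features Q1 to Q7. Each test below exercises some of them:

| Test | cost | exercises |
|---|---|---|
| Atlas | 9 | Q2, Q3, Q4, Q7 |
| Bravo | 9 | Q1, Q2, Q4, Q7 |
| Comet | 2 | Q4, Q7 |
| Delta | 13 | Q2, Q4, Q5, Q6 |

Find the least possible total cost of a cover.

31

Atlas, Bravo, Delta together cover every feature (Atlas ∪ Bravo ∪ Delta = {Q1, Q2, Q3, Q4, Q5, Q6, Q7}); total cost 9 + 9 + 13 = 31.
The greedy pick Comet, Delta, Atlas, Bravo costs 33; no covering selection beats 31.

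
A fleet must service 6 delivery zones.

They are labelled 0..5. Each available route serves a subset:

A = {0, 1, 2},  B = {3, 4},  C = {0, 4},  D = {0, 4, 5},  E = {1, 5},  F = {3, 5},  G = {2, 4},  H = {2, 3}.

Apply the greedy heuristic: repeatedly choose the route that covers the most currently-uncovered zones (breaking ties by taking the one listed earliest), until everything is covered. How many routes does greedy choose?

Greedy: pick A (covers 3 new) → pick B (covers 2 new) → pick D (covers 1 new). Total picks: 3.

3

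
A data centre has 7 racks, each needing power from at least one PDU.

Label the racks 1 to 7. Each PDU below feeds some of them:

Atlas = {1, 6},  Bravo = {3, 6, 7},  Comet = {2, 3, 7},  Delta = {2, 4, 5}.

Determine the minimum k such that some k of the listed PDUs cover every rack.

3

Atlas and Bravo and Delta together: Atlas ∪ Bravo ∪ Delta = {1, 2, 3, 4, 5, 6, 7} — every rack is covered.
Each PDU has at most 3 racks, and 2·3 = 6 < 7 — so at least 3 PDUs are needed, and 3 is optimal.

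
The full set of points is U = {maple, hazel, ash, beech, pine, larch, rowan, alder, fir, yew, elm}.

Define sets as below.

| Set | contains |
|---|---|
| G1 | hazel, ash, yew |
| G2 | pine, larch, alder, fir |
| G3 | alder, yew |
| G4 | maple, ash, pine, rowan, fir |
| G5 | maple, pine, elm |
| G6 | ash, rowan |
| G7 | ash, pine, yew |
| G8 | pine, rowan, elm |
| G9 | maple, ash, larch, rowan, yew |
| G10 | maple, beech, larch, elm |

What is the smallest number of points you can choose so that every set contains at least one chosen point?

H = {ash, alder, elm} meets every set (each contains at least one member of H), and |H| = 3.
The sets G3, G5, G6 are pairwise disjoint, so any hitting set needs a separate point for each — at least 3. Hence 3 is optimal.

3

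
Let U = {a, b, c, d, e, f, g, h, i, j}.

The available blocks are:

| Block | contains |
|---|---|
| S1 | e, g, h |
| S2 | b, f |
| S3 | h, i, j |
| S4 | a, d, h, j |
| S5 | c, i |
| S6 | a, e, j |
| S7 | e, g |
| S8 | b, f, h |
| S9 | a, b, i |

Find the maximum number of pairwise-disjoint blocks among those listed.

4

S2, S4, S5, S7 are pairwise disjoint (S2={b,f}; S4={a,d,h,j}; S5={c,i}; S7={e,g}).
Every remaining block overlaps one of these, and no 5 of the listed blocks are pairwise disjoint, so 4 is the maximum.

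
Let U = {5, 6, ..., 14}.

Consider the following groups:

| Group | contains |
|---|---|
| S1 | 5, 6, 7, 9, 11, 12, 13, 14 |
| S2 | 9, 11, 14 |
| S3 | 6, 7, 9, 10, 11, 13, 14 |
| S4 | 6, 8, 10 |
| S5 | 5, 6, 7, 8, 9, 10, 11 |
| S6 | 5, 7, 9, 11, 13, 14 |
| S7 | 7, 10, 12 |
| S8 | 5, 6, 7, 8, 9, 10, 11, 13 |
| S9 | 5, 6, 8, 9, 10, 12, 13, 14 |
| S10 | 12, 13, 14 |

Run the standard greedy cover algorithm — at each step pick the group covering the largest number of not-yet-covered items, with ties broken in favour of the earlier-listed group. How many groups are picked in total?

Greedy: pick S1 (covers 8 new) → pick S4 (covers 2 new). Total picks: 2.

2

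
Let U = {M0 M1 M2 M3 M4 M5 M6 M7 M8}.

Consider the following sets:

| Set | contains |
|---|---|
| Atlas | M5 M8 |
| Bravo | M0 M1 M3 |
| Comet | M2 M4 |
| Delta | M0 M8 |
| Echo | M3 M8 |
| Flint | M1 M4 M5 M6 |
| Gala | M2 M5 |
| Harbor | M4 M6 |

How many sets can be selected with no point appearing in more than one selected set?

Atlas, Bravo, Comet are pairwise disjoint (Atlas={M5,M8}; Bravo={M0,M1,M3}; Comet={M2,M4}).
Every remaining set overlaps one of these, and no 4 of the listed sets are pairwise disjoint, so 3 is the maximum.

3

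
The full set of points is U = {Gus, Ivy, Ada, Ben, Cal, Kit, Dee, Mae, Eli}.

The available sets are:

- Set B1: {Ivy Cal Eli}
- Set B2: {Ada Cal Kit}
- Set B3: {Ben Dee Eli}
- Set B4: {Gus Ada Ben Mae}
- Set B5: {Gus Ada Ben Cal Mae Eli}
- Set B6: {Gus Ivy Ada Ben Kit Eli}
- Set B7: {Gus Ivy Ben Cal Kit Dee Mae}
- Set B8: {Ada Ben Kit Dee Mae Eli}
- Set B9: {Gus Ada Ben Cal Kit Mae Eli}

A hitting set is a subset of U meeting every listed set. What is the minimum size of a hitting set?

The 2 points {Ben, Cal} hit every set.
The sets B2, B3 are pairwise disjoint, so any hitting set needs a separate point for each — at least 2. Hence 2 is optimal.

2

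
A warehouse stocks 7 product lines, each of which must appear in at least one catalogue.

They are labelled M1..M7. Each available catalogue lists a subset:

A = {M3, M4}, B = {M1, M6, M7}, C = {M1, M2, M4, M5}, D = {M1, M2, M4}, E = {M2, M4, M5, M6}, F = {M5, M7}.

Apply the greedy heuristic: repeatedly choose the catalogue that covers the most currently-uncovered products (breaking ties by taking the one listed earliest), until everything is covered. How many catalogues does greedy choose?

3

Greedy: pick C (covers 4 new) → pick B (covers 2 new) → pick A (covers 1 new). Total picks: 3.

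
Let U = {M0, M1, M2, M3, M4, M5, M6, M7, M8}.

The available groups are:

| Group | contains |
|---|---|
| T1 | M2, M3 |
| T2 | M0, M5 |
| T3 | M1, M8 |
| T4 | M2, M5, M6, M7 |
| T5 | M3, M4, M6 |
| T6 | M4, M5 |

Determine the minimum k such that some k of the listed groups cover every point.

T2, T3, T4, and T5 cover everything between them: the union {M0, M1, M2, M3, M4, M5, M6, M7, M8} is all of U.
Only T2 contains M0, so T2 is forced; the remaining 7 points need at least 3 more groups (each remaining group adds at most 3) — so at least 4 groups are needed, and 4 is optimal.

4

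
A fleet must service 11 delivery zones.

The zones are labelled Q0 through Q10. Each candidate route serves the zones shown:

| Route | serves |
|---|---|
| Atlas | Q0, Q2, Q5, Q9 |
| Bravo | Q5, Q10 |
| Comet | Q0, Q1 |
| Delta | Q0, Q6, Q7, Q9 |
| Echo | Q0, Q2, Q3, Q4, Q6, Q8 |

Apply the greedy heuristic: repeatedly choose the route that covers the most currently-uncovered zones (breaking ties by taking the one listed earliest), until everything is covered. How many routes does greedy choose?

5

Greedy: pick Echo (covers 6 new) → pick Atlas (covers 2 new) → pick Bravo (covers 1 new) → pick Comet (covers 1 new) → pick Delta (covers 1 new). Total picks: 5.
(The true minimum cover uses only 4 routes, so greedy is not optimal here.)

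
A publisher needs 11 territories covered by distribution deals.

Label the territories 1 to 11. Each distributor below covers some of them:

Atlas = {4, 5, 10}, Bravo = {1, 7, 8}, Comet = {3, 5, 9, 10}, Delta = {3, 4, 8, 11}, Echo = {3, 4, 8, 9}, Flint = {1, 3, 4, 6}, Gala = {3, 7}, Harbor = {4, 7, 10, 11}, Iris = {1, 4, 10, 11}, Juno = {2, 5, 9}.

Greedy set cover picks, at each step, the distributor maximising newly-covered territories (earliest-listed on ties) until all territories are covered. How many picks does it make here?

Greedy: pick Comet (covers 4 new) → pick Bravo (covers 3 new) → pick Delta (covers 2 new) → pick Flint (covers 1 new) → pick Juno (covers 1 new). Total picks: 5.
(The true minimum cover uses only 4 distributors, so greedy is not optimal here.)

5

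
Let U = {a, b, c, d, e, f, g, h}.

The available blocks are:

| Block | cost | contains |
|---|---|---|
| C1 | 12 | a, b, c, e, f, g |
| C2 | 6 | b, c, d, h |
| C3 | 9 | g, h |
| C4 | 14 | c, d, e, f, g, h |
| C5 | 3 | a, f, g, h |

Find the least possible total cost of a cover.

18

C1, C2 together cover every element (C1 ∪ C2 = {a, b, c, d, e, f, g, h}); total cost 12 + 6 = 18.
The greedy pick C5, C2, C1 costs 21; no covering selection beats 18.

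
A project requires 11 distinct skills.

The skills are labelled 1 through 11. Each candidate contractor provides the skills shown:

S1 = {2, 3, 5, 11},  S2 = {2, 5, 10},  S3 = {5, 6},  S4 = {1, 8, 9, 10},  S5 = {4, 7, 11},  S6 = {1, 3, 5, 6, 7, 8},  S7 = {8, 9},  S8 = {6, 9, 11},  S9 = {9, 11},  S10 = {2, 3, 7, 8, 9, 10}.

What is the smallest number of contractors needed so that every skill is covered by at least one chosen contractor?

Take {S5, S6, S10}. Their union is {1, 2, 3, 4, 5, 6, 7, 8, 9, 10, 11}, which is all 11 skills.
Only S5 contains 4, so S5 is forced; the remaining 8 skills need at least 2 more contractors (each remaining contractor adds at most 5) — so at least 3 contractors are needed, and 3 is optimal.

3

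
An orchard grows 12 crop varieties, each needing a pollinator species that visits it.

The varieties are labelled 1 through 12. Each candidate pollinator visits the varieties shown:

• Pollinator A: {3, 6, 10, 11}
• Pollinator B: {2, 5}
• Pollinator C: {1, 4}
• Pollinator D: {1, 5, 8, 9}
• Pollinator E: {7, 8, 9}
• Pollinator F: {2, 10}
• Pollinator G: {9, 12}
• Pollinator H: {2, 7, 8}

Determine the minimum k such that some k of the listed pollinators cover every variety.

5

Take {A, B, C, E, G}. Their union is {1, 2, 3, 4, 5, 6, 7, 8, 9, 10, 11, 12}, which is all 12 varieties.
No 4 of the 8 pollinators cover everything (all 70 combinations miss at least one variety), so 5 is optimal.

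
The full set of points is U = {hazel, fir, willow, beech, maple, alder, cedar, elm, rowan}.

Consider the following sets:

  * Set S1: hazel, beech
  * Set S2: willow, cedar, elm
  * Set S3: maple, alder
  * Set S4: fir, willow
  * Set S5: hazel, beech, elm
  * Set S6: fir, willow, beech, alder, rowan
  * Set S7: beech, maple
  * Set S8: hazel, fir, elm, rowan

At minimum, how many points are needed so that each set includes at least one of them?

The 3 points {hazel, willow, maple} hit every set.
The sets S1, S2, S3 are pairwise disjoint, so any hitting set needs a separate point for each — at least 3. Hence 3 is optimal.

3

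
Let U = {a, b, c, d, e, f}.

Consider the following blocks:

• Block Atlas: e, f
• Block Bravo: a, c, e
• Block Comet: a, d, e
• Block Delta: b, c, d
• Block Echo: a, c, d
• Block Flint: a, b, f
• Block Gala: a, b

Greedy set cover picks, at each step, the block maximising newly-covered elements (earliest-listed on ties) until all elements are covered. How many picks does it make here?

Greedy: pick Bravo (covers 3 new) → pick Delta (covers 2 new) → pick Atlas (covers 1 new). Total picks: 3.

3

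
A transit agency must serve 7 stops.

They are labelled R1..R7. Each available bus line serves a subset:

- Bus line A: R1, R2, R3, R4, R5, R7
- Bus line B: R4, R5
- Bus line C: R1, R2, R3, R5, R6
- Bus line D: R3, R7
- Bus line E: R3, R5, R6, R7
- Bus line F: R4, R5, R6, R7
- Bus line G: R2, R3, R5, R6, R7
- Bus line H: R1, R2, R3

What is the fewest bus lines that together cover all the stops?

Take {A, E}. Their union is {R1, R2, R3, R4, R5, R6, R7}, which is all 7 stops.
No single bus line has all 7 stops (the largest, A, has 6), so 2 is optimal.

2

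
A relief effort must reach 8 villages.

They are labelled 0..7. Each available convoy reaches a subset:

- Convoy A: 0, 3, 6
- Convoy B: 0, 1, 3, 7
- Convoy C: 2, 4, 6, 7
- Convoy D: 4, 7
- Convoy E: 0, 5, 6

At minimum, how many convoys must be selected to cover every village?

3

B and C and E together: B ∪ C ∪ E = {0, 1, 2, 3, 4, 5, 6, 7} — every village is covered.
Only B contains 1, so B is forced; the remaining 4 villages need at least 2 more convoys (each remaining convoy adds at most 3) — so at least 3 convoys are needed, and 3 is optimal.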